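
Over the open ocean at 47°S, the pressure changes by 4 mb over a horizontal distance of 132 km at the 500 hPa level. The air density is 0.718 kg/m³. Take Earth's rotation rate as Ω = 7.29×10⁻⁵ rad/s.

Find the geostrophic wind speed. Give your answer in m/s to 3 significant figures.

Coriolis parameter at 47°S:
f = 2Ω sin φ = 2 × 7.29×10⁻⁵ × sin 47° = 1.07×10⁻⁴ s⁻¹
Pressure gradient: |∂P/∂n| = 400 Pa / 132000 m = 3.03×10⁻³ Pa/m
Geostrophic balance (pressure-gradient force = Coriolis force):
V_g = (1/(fρ)) |∂P/∂n| = 3.03×10⁻³ / (1.07×10⁻⁴ × 0.718) = 39.6 m/s

39.6 m/s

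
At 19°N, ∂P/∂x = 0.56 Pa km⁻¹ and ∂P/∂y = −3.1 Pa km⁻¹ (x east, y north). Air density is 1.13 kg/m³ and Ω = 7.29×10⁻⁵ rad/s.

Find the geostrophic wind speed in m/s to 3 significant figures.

Coriolis parameter at 19°N:
f = 2Ω sin φ = 2 × 7.29×10⁻⁵ × sin 19° = 4.75×10⁻⁵ s⁻¹
Component geostrophic relations (x east, y north):
u_g = −(1/(fρ)) ∂P/∂y,  v_g = (1/(fρ)) ∂P/∂x
u_g = −(−3.1×10⁻³)/(4.75×10⁻⁵ × 1.13) = 57.8 m/s;  v_g = (0.56×10⁻³)/(4.75×10⁻⁵ × 1.13) = 10.4 m/s
|V_g| = √(u_g² + v_g²) = 58.7 m/s

58.7 m/s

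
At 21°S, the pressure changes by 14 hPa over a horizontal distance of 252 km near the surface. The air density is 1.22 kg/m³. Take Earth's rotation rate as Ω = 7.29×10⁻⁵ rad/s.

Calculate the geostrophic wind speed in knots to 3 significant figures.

169 knots

Coriolis parameter at 21°S:
f = 2Ω sin φ = 2 × 7.29×10⁻⁵ × sin 21° = 5.23×10⁻⁵ s⁻¹
Pressure gradient: |∂P/∂n| = 1400 Pa / 252000 m = 5.56×10⁻³ Pa/m
Geostrophic balance (pressure-gradient force = Coriolis force):
V_g = (1/(fρ)) |∂P/∂n| = 5.56×10⁻³ / (5.23×10⁻⁵ × 1.22) = 87.2 m/s
Converting: 87.2 m/s × 1.944 = 169 knots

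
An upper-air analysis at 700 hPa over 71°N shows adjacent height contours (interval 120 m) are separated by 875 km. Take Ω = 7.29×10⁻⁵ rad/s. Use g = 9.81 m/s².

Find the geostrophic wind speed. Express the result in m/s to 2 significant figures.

9.8 m/s

Coriolis parameter at 71°N:
f = 2Ω sin φ = 2 × 7.29×10⁻⁵ × sin 71° = 1.38×10⁻⁴ s⁻¹
Height gradient: |∂Z/∂n| = 120 m / 875000 m = 1.37×10⁻⁴
On a pressure surface, geostrophic balance gives V_g = (g/f)|∂Z/∂n|:
V_g = 9.81 × 1.37×10⁻⁴ / 1.38×10⁻⁴ = 9.76 m/s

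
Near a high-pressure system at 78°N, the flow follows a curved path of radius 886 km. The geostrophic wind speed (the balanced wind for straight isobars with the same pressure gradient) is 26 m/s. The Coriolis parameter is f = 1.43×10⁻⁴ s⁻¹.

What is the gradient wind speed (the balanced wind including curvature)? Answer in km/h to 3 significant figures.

132 km/h

Around a high, pressure-gradient force acts outward with centrifugal, so Coriolis balances both:
fV = (1/ρ)|∂P/∂n| + V²/R  →  V² − fR·V + fR·V_g = 0
With fR = 1.43×10⁻⁴ × 886×10³ m = 127 m/s:
V = [fR − √((fR)² − 4 fR V_g)]/2 = [127 − √(127² − 4×127×26)]/2 = 36.5 m/s
Supergeostrophic (V > V_g = 26 m/s), as expected around a high.
Converting: 36.5 m/s × 3.6 = 132 km/h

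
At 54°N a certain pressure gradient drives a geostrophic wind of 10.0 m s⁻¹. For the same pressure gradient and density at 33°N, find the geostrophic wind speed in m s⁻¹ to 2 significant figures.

With the same pressure gradient and density, V_g ∝ 1/f ∝ 1/sin φ.
V₂ = V₁ · sin φ₁ / sin φ₂ = 10.0 × sin 54° / sin 33°
V₂ = 10.0 × 0.8090/0.5446 = 15 m s⁻¹

15 m s⁻¹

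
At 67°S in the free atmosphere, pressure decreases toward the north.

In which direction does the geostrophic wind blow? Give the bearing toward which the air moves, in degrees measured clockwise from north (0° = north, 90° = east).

The pressure-gradient force points toward the north (bearing 000°).
Geostrophic balance: in the Southern Hemisphere the Coriolis force deflects motion to the left, so the geostrophic wind blows 90° to the left of the pressure-gradient force (low pressure on the right).
Rotating 000° by 90° counterclockwise gives 270° — the wind blows toward the west.

270°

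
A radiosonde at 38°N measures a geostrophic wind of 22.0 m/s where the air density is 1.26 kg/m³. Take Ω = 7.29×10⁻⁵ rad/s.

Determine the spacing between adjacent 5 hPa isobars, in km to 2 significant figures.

200 km

Coriolis parameter at 38°N:
f = 2Ω sin φ = 2 × 7.29×10⁻⁵ × sin 38° = 8.98×10⁻⁵ s⁻¹
Geostrophic balance rearranged: |∂P/∂n| = f ρ V_g
|∂P/∂n| = 8.98×10⁻⁵ × 1.26 × 22.0 = 2.49×10⁻³ Pa/m
Isobar spacing: Δn = ΔP/|∂P/∂n| = 500 Pa / 2.49×10⁻³ Pa/m = 200945 m ≈ 200 km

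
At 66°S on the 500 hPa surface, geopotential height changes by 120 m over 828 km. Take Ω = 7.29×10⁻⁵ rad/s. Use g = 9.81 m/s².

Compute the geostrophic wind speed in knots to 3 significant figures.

Coriolis parameter at 66°S:
f = 2Ω sin φ = 2 × 7.29×10⁻⁵ × sin 66° = 1.33×10⁻⁴ s⁻¹
Height gradient: |∂Z/∂n| = 120 m / 828000 m = 1.45×10⁻⁴
On a pressure surface, geostrophic balance gives V_g = (g/f)|∂Z/∂n|:
V_g = 9.81 × 1.45×10⁻⁴ / 1.33×10⁻⁴ = 10.7 m/s
Converting: 10.7 m/s × 1.944 = 20.7 knots

20.7 knots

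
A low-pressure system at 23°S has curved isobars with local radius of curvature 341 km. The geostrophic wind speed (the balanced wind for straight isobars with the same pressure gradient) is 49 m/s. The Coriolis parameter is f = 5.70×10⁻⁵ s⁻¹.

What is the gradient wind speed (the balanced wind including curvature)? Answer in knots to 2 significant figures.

Around a low, centrifugal force acts outward with Coriolis, so pressure-gradient force balances both:
(1/ρ)|∂P/∂n| = fV + V²/R  →  V² + fR·V − fR·V_g = 0
With fR = 5.70×10⁻⁵ × 341×10³ m = 19.4 m/s:
V = [−fR + √((fR)² + 4 fR V_g)]/2 = [−19.4 + √(19.4² + 4×19.4×49)]/2 = 22.6 m/s
Subgeostrophic (V < V_g = 49 m/s), as expected around a low.
Converting: 22.6 m/s × 1.944 = 44 knots

44 knots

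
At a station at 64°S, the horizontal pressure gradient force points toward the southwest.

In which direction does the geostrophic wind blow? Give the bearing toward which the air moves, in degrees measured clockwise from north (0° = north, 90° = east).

135°

The pressure-gradient force points toward the southwest (bearing 225°).
Geostrophic balance: in the Southern Hemisphere the Coriolis force deflects motion to the left, so the geostrophic wind blows 90° to the left of the pressure-gradient force (low pressure on the right).
Rotating 225° by 90° counterclockwise gives 135° — the wind blows toward the southeast.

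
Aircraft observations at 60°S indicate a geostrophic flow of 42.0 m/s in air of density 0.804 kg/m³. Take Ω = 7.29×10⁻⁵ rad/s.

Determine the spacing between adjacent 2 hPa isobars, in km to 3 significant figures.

46.9 km

Coriolis parameter at 60°S:
f = 2Ω sin φ = 2 × 7.29×10⁻⁵ × sin 60° = 1.26×10⁻⁴ s⁻¹
Geostrophic balance rearranged: |∂P/∂n| = f ρ V_g
|∂P/∂n| = 1.26×10⁻⁴ × 0.804 × 42.0 = 4.26×10⁻³ Pa/m
Isobar spacing: Δn = ΔP/|∂P/∂n| = 200 Pa / 4.26×10⁻³ Pa/m = 46907 m ≈ 46.9 km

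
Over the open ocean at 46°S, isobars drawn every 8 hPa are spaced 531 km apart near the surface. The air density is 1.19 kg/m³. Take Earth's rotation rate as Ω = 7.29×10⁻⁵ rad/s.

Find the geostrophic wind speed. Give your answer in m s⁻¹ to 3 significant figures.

Coriolis parameter at 46°S:
f = 2Ω sin φ = 2 × 7.29×10⁻⁵ × sin 46° = 1.05×10⁻⁴ s⁻¹
Pressure gradient: |∂P/∂n| = 800 Pa / 531000 m = 1.51×10⁻³ Pa/m
Geostrophic balance (pressure-gradient force = Coriolis force):
V_g = (1/(fρ)) |∂P/∂n| = 1.51×10⁻³ / (1.05×10⁻⁴ × 1.19) = 12.1 m/s

12.1 m s⁻¹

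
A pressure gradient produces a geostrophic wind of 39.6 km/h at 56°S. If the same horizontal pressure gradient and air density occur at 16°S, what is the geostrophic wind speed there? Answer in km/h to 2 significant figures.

120 km/h

With the same pressure gradient and density, V_g ∝ 1/f ∝ 1/sin φ.
V₂ = V₁ · sin φ₁ / sin φ₂ = 39.6 × sin 56° / sin 16°
V₂ = 39.6 × 0.8290/0.2756 = 120 km/h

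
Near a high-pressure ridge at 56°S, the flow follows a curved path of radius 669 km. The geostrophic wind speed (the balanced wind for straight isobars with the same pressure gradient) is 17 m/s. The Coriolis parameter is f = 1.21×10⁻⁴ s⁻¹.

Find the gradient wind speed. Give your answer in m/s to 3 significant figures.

Around a high, pressure-gradient force acts outward with centrifugal, so Coriolis balances both:
fV = (1/ρ)|∂P/∂n| + V²/R  →  V² − fR·V + fR·V_g = 0
With fR = 1.21×10⁻⁴ × 669×10³ m = 80.9 m/s:
V = [fR − √((fR)² − 4 fR V_g)]/2 = [80.9 − √(80.9² − 4×80.9×17)]/2 = 24.3 m/s
Supergeostrophic (V > V_g = 17 m/s), as expected around a high.

24.3 m/s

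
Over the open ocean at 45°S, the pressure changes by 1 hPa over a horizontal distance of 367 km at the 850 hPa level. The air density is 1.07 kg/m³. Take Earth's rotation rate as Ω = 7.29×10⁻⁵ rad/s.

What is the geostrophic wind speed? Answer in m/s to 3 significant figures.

Coriolis parameter at 45°S:
f = 2Ω sin φ = 2 × 7.29×10⁻⁵ × sin 45° = 1.03×10⁻⁴ s⁻¹
Pressure gradient: |∂P/∂n| = 100 Pa / 367000 m = 2.72×10⁻⁴ Pa/m
Geostrophic balance (pressure-gradient force = Coriolis force):
V_g = (1/(fρ)) |∂P/∂n| = 2.72×10⁻⁴ / (1.03×10⁻⁴ × 1.07) = 2.47 m/s

2.47 m/s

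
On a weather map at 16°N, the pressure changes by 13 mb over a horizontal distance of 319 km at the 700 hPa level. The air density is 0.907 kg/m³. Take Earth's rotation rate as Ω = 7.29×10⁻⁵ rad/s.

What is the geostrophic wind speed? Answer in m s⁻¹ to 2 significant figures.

110 m s⁻¹

Coriolis parameter at 16°N:
f = 2Ω sin φ = 2 × 7.29×10⁻⁵ × sin 16° = 4.02×10⁻⁵ s⁻¹
Pressure gradient: |∂P/∂n| = 1300 Pa / 319000 m = 4.08×10⁻³ Pa/m
Geostrophic balance (pressure-gradient force = Coriolis force):
V_g = (1/(fρ)) |∂P/∂n| = 4.08×10⁻³ / (4.02×10⁻⁵ × 0.907) = 112 m/s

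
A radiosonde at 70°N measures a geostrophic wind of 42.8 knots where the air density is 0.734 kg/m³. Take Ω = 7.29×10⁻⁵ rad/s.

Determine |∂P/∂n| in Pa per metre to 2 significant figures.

2.2×10⁻³ Pa/m

Coriolis parameter at 70°N:
f = 2Ω sin φ = 2 × 7.29×10⁻⁵ × sin 70° = 1.37×10⁻⁴ s⁻¹
Wind speed in SI: 42.8 knots = 22.0 m/s
Geostrophic balance rearranged: |∂P/∂n| = f ρ V_g
|∂P/∂n| = 1.37×10⁻⁴ × 0.734 × 22.0 = 2.21×10⁻³ Pa/m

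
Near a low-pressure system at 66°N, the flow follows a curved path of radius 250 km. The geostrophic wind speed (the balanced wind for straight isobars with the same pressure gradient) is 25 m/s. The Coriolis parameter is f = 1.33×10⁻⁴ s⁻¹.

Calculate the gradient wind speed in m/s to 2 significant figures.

17 m/s

Around a low, centrifugal force acts outward with Coriolis, so pressure-gradient force balances both:
(1/ρ)|∂P/∂n| = fV + V²/R  →  V² + fR·V − fR·V_g = 0
With fR = 1.33×10⁻⁴ × 250×10³ m = 33.2 m/s:
V = [−fR + √((fR)² + 4 fR V_g)]/2 = [−33.2 + √(33.2² + 4×33.2×25)]/2 = 16.7 m/s
Subgeostrophic (V < V_g = 25 m/s), as expected around a low.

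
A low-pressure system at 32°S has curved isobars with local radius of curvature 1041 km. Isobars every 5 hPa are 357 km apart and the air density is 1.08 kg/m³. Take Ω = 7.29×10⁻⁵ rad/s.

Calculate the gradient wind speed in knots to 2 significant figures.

28 knots

Coriolis parameter at 32°S:
f = 2Ω sin φ = 2 × 7.29×10⁻⁵ × sin 32° = 7.73×10⁻⁵ s⁻¹
Pressure gradient: |∂P/∂n| = 500 Pa / 357000 m = 1.40×10⁻³ Pa/m
Geostrophic speed: V_g = |∂P/∂n|/(fρ) = 1.40×10⁻³/(7.73×10⁻⁵ × 1.08) = 16.8 m/s
Around a low, centrifugal force acts outward with Coriolis, so pressure-gradient force balances both:
(1/ρ)|∂P/∂n| = fV + V²/R  →  V² + fR·V − fR·V_g = 0
With fR = 7.73×10⁻⁵ × 1041×10³ m = 80.4 m/s:
V = [−fR + √((fR)² + 4 fR V_g)]/2 = [−80.4 + √(80.4² + 4×80.4×16.8)]/2 = 14.3 m/s
Subgeostrophic (V < V_g = 16.8 m/s), as expected around a low.
Converting: 14.3 m/s × 1.944 = 28 knots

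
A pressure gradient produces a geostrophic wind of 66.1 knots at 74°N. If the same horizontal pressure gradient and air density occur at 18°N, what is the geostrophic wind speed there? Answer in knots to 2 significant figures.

With the same pressure gradient and density, V_g ∝ 1/f ∝ 1/sin φ.
V₂ = V₁ · sin φ₁ / sin φ₂ = 66.1 × sin 74° / sin 18°
V₂ = 66.1 × 0.9613/0.3090 = 210 knots

210 knots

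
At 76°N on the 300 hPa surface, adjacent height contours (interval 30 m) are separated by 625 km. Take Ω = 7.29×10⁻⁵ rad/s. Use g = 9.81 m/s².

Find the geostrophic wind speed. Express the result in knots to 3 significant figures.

Coriolis parameter at 76°N:
f = 2Ω sin φ = 2 × 7.29×10⁻⁵ × sin 76° = 1.41×10⁻⁴ s⁻¹
Height gradient: |∂Z/∂n| = 30 m / 625000 m = 4.80×10⁻⁵
On a pressure surface, geostrophic balance gives V_g = (g/f)|∂Z/∂n|:
V_g = 9.81 × 4.80×10⁻⁵ / 1.41×10⁻⁴ = 3.33 m/s
Converting: 3.33 m/s × 1.944 = 6.47 knots

6.47 knots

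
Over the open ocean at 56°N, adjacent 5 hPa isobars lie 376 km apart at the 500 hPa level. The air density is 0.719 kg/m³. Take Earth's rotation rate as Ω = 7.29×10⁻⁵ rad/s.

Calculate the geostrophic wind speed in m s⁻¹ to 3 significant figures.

Coriolis parameter at 56°N:
f = 2Ω sin φ = 2 × 7.29×10⁻⁵ × sin 56° = 1.21×10⁻⁴ s⁻¹
Pressure gradient: |∂P/∂n| = 500 Pa / 376000 m = 1.33×10⁻³ Pa/m
Geostrophic balance (pressure-gradient force = Coriolis force):
V_g = (1/(fρ)) |∂P/∂n| = 1.33×10⁻³ / (1.21×10⁻⁴ × 0.719) = 15.3 m/s

15.3 m s⁻¹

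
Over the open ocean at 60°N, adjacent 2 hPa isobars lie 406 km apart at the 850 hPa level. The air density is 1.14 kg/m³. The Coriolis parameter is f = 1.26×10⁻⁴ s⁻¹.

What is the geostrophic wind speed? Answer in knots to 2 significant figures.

Pressure gradient: |∂P/∂n| = 200 Pa / 406000 m = 4.93×10⁻⁴ Pa/m
Geostrophic balance (pressure-gradient force = Coriolis force):
V_g = (1/(fρ)) |∂P/∂n| = 4.93×10⁻⁴ / (1.26×10⁻⁴ × 1.14) = 3.43 m/s
Converting: 3.43 m/s × 1.944 = 6.7 knots

6.7 knots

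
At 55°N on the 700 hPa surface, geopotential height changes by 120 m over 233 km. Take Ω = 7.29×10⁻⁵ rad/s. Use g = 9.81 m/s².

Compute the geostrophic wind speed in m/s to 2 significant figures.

42 m/s

Coriolis parameter at 55°N:
f = 2Ω sin φ = 2 × 7.29×10⁻⁵ × sin 55° = 1.19×10⁻⁴ s⁻¹
Height gradient: |∂Z/∂n| = 120 m / 233000 m = 5.15×10⁻⁴
On a pressure surface, geostrophic balance gives V_g = (g/f)|∂Z/∂n|:
V_g = 9.81 × 5.15×10⁻⁴ / 1.19×10⁻⁴ = 42.3 m/s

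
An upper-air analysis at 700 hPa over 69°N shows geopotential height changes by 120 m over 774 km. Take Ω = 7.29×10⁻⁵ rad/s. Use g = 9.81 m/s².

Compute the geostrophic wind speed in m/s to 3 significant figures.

11.2 m/s

Coriolis parameter at 69°N:
f = 2Ω sin φ = 2 × 7.29×10⁻⁵ × sin 69° = 1.36×10⁻⁴ s⁻¹
Height gradient: |∂Z/∂n| = 120 m / 774000 m = 1.55×10⁻⁴
On a pressure surface, geostrophic balance gives V_g = (g/f)|∂Z/∂n|:
V_g = 9.81 × 1.55×10⁻⁴ / 1.36×10⁻⁴ = 11.2 m/s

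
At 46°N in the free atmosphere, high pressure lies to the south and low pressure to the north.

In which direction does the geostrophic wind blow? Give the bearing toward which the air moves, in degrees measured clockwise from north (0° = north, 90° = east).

The pressure-gradient force points toward the north (bearing 000°).
Geostrophic balance: in the Northern Hemisphere the Coriolis force deflects motion to the right, so the geostrophic wind blows 90° to the right of the pressure-gradient force (low pressure on the left).
Rotating 000° by 90° clockwise gives 090° — the wind blows toward the east.

090°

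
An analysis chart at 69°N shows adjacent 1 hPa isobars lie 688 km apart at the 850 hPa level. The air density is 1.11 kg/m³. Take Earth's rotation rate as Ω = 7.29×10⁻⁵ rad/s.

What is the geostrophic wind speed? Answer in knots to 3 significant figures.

Coriolis parameter at 69°N:
f = 2Ω sin φ = 2 × 7.29×10⁻⁵ × sin 69° = 1.36×10⁻⁴ s⁻¹
Pressure gradient: |∂P/∂n| = 100 Pa / 688000 m = 1.45×10⁻⁴ Pa/m
Geostrophic balance (pressure-gradient force = Coriolis force):
V_g = (1/(fρ)) |∂P/∂n| = 1.45×10⁻⁴ / (1.36×10⁻⁴ × 1.11) = 0.962 m/s
Converting: 0.962 m/s × 1.944 = 1.87 knots

1.87 knots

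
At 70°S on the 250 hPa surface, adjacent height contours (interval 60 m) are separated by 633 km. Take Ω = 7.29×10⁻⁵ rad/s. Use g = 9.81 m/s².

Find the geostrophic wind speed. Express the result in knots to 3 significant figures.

13.2 knots

Coriolis parameter at 70°S:
f = 2Ω sin φ = 2 × 7.29×10⁻⁵ × sin 70° = 1.37×10⁻⁴ s⁻¹
Height gradient: |∂Z/∂n| = 60 m / 633000 m = 9.48×10⁻⁵
On a pressure surface, geostrophic balance gives V_g = (g/f)|∂Z/∂n|:
V_g = 9.81 × 9.48×10⁻⁵ / 1.37×10⁻⁴ = 6.79 m/s
Converting: 6.79 m/s × 1.944 = 13.2 knots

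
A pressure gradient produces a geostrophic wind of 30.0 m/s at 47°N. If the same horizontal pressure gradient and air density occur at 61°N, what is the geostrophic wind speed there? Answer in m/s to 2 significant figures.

With the same pressure gradient and density, V_g ∝ 1/f ∝ 1/sin φ.
V₂ = V₁ · sin φ₁ / sin φ₂ = 30.0 × sin 47° / sin 61°
V₂ = 30.0 × 0.7314/0.8746 = 25 m/s

25 m/s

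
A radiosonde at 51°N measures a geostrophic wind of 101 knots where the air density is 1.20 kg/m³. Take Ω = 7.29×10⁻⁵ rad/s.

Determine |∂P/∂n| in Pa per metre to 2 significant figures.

Coriolis parameter at 51°N:
f = 2Ω sin φ = 2 × 7.29×10⁻⁵ × sin 51° = 1.13×10⁻⁴ s⁻¹
Wind speed in SI: 101 knots = 52.0 m/s
Geostrophic balance rearranged: |∂P/∂n| = f ρ V_g
|∂P/∂n| = 1.13×10⁻⁴ × 1.20 × 52.0 = 7.06×10⁻³ Pa/m

7.1×10⁻³ Pa/m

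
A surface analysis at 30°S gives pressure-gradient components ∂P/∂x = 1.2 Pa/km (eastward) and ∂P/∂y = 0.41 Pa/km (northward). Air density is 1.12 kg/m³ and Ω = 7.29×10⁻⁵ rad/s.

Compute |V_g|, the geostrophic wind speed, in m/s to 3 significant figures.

Coriolis parameter at 30°S:
f = 2Ω sin φ = 2 × 7.29×10⁻⁵ × sin 30° = 7.29×10⁻⁵ s⁻¹
In the Southern Hemisphere f is negative: f = −7.29×10⁻⁵ s⁻¹.
Component geostrophic relations (x east, y north):
u_g = −(1/(fρ)) ∂P/∂y,  v_g = (1/(fρ)) ∂P/∂x
u_g = −(0.41×10⁻³)/(−7.29×10⁻⁵ × 1.12) = 5.02 m/s;  v_g = (1.2×10⁻³)/(−7.29×10⁻⁵ × 1.12) = −14.7 m/s
|V_g| = √(u_g² + v_g²) = 15.5 m/s

15.5 m/s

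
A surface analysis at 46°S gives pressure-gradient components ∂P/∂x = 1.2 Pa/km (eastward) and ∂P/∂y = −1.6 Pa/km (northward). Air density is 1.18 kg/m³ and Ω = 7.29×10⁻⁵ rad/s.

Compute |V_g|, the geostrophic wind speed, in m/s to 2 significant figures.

16 m/s

Coriolis parameter at 46°S:
f = 2Ω sin φ = 2 × 7.29×10⁻⁵ × sin 46° = 1.05×10⁻⁴ s⁻¹
In the Southern Hemisphere f is negative: f = −1.05×10⁻⁴ s⁻¹.
Component geostrophic relations (x east, y north):
u_g = −(1/(fρ)) ∂P/∂y,  v_g = (1/(fρ)) ∂P/∂x
u_g = −(−1.6×10⁻³)/(−1.05×10⁻⁴ × 1.18) = −12.9 m/s;  v_g = (1.2×10⁻³)/(−1.05×10⁻⁴ × 1.18) = −9.70 m/s
|V_g| = √(u_g² + v_g²) = 16.2 m/s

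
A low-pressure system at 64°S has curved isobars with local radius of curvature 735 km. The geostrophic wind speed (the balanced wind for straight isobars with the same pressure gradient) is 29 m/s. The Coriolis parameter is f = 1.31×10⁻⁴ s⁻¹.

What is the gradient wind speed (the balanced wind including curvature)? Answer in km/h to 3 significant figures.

84.0 km/h

Around a low, centrifugal force acts outward with Coriolis, so pressure-gradient force balances both:
(1/ρ)|∂P/∂n| = fV + V²/R  →  V² + fR·V − fR·V_g = 0
With fR = 1.31×10⁻⁴ × 735×10³ m = 96.3 m/s:
V = [−fR + √((fR)² + 4 fR V_g)]/2 = [−96.3 + √(96.3² + 4×96.3×29)]/2 = 23.3 m/s
Subgeostrophic (V < V_g = 29 m/s), as expected around a low.
Converting: 23.3 m/s × 3.6 = 84.0 km/h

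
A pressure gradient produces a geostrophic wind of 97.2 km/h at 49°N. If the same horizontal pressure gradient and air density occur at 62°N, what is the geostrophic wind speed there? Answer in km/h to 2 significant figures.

83 km/h

With the same pressure gradient and density, V_g ∝ 1/f ∝ 1/sin φ.
V₂ = V₁ · sin φ₁ / sin φ₂ = 97.2 × sin 49° / sin 62°
V₂ = 97.2 × 0.7547/0.8829 = 83 km/h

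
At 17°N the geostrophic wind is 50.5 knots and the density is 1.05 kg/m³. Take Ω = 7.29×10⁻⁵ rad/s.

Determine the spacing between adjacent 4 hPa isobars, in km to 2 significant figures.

340 km

Coriolis parameter at 17°N:
f = 2Ω sin φ = 2 × 7.29×10⁻⁵ × sin 17° = 4.26×10⁻⁵ s⁻¹
Wind speed in SI: 50.5 knots = 26.0 m/s
Geostrophic balance rearranged: |∂P/∂n| = f ρ V_g
|∂P/∂n| = 4.26×10⁻⁵ × 1.05 × 26.0 = 1.16×10⁻³ Pa/m
Isobar spacing: Δn = ΔP/|∂P/∂n| = 400 Pa / 1.16×10⁻³ Pa/m = 343992 m ≈ 340 km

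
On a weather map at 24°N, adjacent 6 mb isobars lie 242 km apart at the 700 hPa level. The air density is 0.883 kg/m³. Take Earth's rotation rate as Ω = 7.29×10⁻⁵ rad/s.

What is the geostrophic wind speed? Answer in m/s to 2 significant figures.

Coriolis parameter at 24°N:
f = 2Ω sin φ = 2 × 7.29×10⁻⁵ × sin 24° = 5.93×10⁻⁵ s⁻¹
Pressure gradient: |∂P/∂n| = 600 Pa / 242000 m = 2.48×10⁻³ Pa/m
Geostrophic balance (pressure-gradient force = Coriolis force):
V_g = (1/(fρ)) |∂P/∂n| = 2.48×10⁻³ / (5.93×10⁻⁵ × 0.883) = 47.3 m/s

47 m/s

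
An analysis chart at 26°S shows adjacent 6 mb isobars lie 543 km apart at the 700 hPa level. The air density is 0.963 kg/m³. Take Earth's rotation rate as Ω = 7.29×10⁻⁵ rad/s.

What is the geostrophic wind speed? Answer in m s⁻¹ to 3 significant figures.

Coriolis parameter at 26°S:
f = 2Ω sin φ = 2 × 7.29×10⁻⁵ × sin 26° = 6.39×10⁻⁵ s⁻¹
Pressure gradient: |∂P/∂n| = 600 Pa / 543000 m = 1.10×10⁻³ Pa/m
Geostrophic balance (pressure-gradient force = Coriolis force):
V_g = (1/(fρ)) |∂P/∂n| = 1.10×10⁻³ / (6.39×10⁻⁵ × 0.963) = 18.0 m/s

18.0 m s⁻¹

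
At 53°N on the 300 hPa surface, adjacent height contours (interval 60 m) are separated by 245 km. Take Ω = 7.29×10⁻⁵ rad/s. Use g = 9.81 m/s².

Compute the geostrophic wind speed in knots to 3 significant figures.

Coriolis parameter at 53°N:
f = 2Ω sin φ = 2 × 7.29×10⁻⁵ × sin 53° = 1.16×10⁻⁴ s⁻¹
Height gradient: |∂Z/∂n| = 60 m / 245000 m = 2.45×10⁻⁴
On a pressure surface, geostrophic balance gives V_g = (g/f)|∂Z/∂n|:
V_g = 9.81 × 2.45×10⁻⁴ / 1.16×10⁻⁴ = 20.6 m/s
Converting: 20.6 m/s × 1.944 = 40.1 knots

40.1 knots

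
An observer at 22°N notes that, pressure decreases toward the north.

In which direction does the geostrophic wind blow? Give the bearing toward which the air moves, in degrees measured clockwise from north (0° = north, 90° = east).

090°

The pressure-gradient force points toward the north (bearing 000°).
Geostrophic balance: in the Northern Hemisphere the Coriolis force deflects motion to the right, so the geostrophic wind blows 90° to the right of the pressure-gradient force (low pressure on the left).
Rotating 000° by 90° clockwise gives 090° — the wind blows toward the east.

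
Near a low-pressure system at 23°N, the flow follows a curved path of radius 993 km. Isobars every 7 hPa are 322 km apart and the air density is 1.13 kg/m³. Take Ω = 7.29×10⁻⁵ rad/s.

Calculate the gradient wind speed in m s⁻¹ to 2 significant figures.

24 m s⁻¹

Coriolis parameter at 23°N:
f = 2Ω sin φ = 2 × 7.29×10⁻⁵ × sin 23° = 5.70×10⁻⁵ s⁻¹
Pressure gradient: |∂P/∂n| = 700 Pa / 322000 m = 2.17×10⁻³ Pa/m
Geostrophic speed: V_g = |∂P/∂n|/(fρ) = 2.17×10⁻³/(5.70×10⁻⁵ × 1.13) = 33.8 m/s
Around a low, centrifugal force acts outward with Coriolis, so pressure-gradient force balances both:
(1/ρ)|∂P/∂n| = fV + V²/R  →  V² + fR·V − fR·V_g = 0
With fR = 5.70×10⁻⁵ × 993×10³ m = 56.6 m/s:
V = [−fR + √((fR)² + 4 fR V_g)]/2 = [−56.6 + √(56.6² + 4×56.6×33.8)]/2 = 23.8 m/s
Subgeostrophic (V < V_g = 33.8 m/s), as expected around a low.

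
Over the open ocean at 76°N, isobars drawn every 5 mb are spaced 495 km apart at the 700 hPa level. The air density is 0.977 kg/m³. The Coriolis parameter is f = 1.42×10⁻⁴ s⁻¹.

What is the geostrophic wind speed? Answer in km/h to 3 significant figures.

Pressure gradient: |∂P/∂n| = 500 Pa / 495000 m = 1.01×10⁻³ Pa/m
Geostrophic balance (pressure-gradient force = Coriolis force):
V_g = (1/(fρ)) |∂P/∂n| = 1.01×10⁻³ / (1.42×10⁻⁴ × 0.977) = 7.28 m/s
Converting: 7.28 m/s × 3.6 = 26.2 km/h

26.2 km/h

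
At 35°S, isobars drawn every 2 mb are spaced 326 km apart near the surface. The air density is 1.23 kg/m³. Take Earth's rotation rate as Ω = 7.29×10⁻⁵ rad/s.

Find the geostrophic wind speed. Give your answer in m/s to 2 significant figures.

6.0 m/s

Coriolis parameter at 35°S:
f = 2Ω sin φ = 2 × 7.29×10⁻⁵ × sin 35° = 8.36×10⁻⁵ s⁻¹
Pressure gradient: |∂P/∂n| = 200 Pa / 326000 m = 6.13×10⁻⁴ Pa/m
Geostrophic balance (pressure-gradient force = Coriolis force):
V_g = (1/(fρ)) |∂P/∂n| = 6.13×10⁻⁴ / (8.36×10⁻⁵ × 1.23) = 5.96 m/s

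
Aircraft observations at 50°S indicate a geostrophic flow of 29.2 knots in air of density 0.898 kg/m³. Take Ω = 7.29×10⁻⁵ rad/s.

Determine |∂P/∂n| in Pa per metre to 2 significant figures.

Coriolis parameter at 50°S:
f = 2Ω sin φ = 2 × 7.29×10⁻⁵ × sin 50° = 1.12×10⁻⁴ s⁻¹
Wind speed in SI: 29.2 knots = 15.0 m/s
Geostrophic balance rearranged: |∂P/∂n| = f ρ V_g
|∂P/∂n| = 1.12×10⁻⁴ × 0.898 × 15.0 = 1.51×10⁻³ Pa/m

1.5×10⁻³ Pa/m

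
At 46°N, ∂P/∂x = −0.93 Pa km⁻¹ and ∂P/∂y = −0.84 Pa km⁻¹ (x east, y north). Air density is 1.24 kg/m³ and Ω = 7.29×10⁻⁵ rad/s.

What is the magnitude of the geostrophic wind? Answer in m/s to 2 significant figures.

9.6 m/s

Coriolis parameter at 46°N:
f = 2Ω sin φ = 2 × 7.29×10⁻⁵ × sin 46° = 1.05×10⁻⁴ s⁻¹
Component geostrophic relations (x east, y north):
u_g = −(1/(fρ)) ∂P/∂y,  v_g = (1/(fρ)) ∂P/∂x
u_g = −(−0.84×10⁻³)/(1.05×10⁻⁴ × 1.24) = 6.46 m/s;  v_g = (−0.93×10⁻³)/(1.05×10⁻⁴ × 1.24) = −7.15 m/s
|V_g| = √(u_g² + v_g²) = 9.64 m/s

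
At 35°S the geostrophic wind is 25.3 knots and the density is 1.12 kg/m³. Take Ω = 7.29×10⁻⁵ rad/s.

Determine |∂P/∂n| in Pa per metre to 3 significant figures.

1.22×10⁻³ Pa/m

Coriolis parameter at 35°S:
f = 2Ω sin φ = 2 × 7.29×10⁻⁵ × sin 35° = 8.36×10⁻⁵ s⁻¹
Wind speed in SI: 25.3 knots = 13.0 m/s
Geostrophic balance rearranged: |∂P/∂n| = f ρ V_g
|∂P/∂n| = 8.36×10⁻⁵ × 1.12 × 13.0 = 1.22×10⁻³ Pa/m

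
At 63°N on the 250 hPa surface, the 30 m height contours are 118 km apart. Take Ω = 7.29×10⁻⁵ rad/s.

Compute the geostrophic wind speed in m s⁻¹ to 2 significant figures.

19 m s⁻¹

Coriolis parameter at 63°N:
f = 2Ω sin φ = 2 × 7.29×10⁻⁵ × sin 63° = 1.30×10⁻⁴ s⁻¹
Height gradient: |∂Z/∂n| = 30 m / 118000 m = 2.54×10⁻⁴
On a pressure surface, geostrophic balance gives V_g = (g/f)|∂Z/∂n|:
V_g = 9.81 × 2.54×10⁻⁴ / 1.30×10⁻⁴ = 19.2 m/s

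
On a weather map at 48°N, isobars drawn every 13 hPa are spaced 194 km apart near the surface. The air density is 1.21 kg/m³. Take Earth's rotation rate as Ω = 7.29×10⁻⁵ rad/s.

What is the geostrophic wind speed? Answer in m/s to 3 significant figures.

51.1 m/s

Coriolis parameter at 48°N:
f = 2Ω sin φ = 2 × 7.29×10⁻⁵ × sin 48° = 1.08×10⁻⁴ s⁻¹
Pressure gradient: |∂P/∂n| = 1300 Pa / 194000 m = 6.70×10⁻³ Pa/m
Geostrophic balance (pressure-gradient force = Coriolis force):
V_g = (1/(fρ)) |∂P/∂n| = 6.70×10⁻³ / (1.08×10⁻⁴ × 1.21) = 51.1 m/s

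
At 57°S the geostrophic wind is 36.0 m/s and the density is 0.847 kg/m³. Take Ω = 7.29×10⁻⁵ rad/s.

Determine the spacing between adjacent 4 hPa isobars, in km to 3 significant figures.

107 km

Coriolis parameter at 57°S:
f = 2Ω sin φ = 2 × 7.29×10⁻⁵ × sin 57° = 1.22×10⁻⁴ s⁻¹
Geostrophic balance rearranged: |∂P/∂n| = f ρ V_g
|∂P/∂n| = 1.22×10⁻⁴ × 0.847 × 36.0 = 3.73×10⁻³ Pa/m
Isobar spacing: Δn = ΔP/|∂P/∂n| = 400 Pa / 3.73×10⁻³ Pa/m = 107282 m ≈ 107 km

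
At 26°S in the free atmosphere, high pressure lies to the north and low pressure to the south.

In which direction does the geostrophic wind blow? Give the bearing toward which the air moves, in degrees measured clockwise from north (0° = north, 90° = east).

090°

The pressure-gradient force points toward the south (bearing 180°).
Geostrophic balance: in the Southern Hemisphere the Coriolis force deflects motion to the left, so the geostrophic wind blows 90° to the left of the pressure-gradient force (low pressure on the right).
Rotating 180° by 90° counterclockwise gives 090° — the wind blows toward the east.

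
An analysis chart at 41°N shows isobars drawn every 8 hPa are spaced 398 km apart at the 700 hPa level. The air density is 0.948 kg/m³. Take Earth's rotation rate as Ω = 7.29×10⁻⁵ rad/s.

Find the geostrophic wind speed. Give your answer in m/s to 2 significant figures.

22 m/s

Coriolis parameter at 41°N:
f = 2Ω sin φ = 2 × 7.29×10⁻⁵ × sin 41° = 9.57×10⁻⁵ s⁻¹
Pressure gradient: |∂P/∂n| = 800 Pa / 398000 m = 2.01×10⁻³ Pa/m
Geostrophic balance (pressure-gradient force = Coriolis force):
V_g = (1/(fρ)) |∂P/∂n| = 2.01×10⁻³ / (9.57×10⁻⁵ × 0.948) = 22.2 m/s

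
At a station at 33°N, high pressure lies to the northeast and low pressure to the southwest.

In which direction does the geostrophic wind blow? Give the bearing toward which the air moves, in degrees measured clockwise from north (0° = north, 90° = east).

The pressure-gradient force points toward the southwest (bearing 225°).
Geostrophic balance: in the Northern Hemisphere the Coriolis force deflects motion to the right, so the geostrophic wind blows 90° to the right of the pressure-gradient force (low pressure on the left).
Rotating 225° by 90° clockwise gives 315° — the wind blows toward the northwest.

315°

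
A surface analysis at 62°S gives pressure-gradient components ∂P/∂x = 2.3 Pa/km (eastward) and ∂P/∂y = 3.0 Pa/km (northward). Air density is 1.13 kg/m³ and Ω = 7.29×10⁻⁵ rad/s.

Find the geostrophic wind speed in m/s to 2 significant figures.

Coriolis parameter at 62°S:
f = 2Ω sin φ = 2 × 7.29×10⁻⁵ × sin 62° = 1.29×10⁻⁴ s⁻¹
In the Southern Hemisphere f is negative: f = −1.29×10⁻⁴ s⁻¹.
Component geostrophic relations (x east, y north):
u_g = −(1/(fρ)) ∂P/∂y,  v_g = (1/(fρ)) ∂P/∂x
u_g = −(3.0×10⁻³)/(−1.29×10⁻⁴ × 1.13) = 20.6 m/s;  v_g = (2.3×10⁻³)/(−1.29×10⁻⁴ × 1.13) = −15.8 m/s
|V_g| = √(u_g² + v_g²) = 26.0 m/s

26 m/s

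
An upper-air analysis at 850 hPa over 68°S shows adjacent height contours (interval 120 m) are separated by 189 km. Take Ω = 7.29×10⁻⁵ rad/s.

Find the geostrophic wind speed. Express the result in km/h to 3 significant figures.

Coriolis parameter at 68°S:
f = 2Ω sin φ = 2 × 7.29×10⁻⁵ × sin 68° = 1.35×10⁻⁴ s⁻¹
Height gradient: |∂Z/∂n| = 120 m / 189000 m = 6.35×10⁻⁴
On a pressure surface, geostrophic balance gives V_g = (g/f)|∂Z/∂n|:
V_g = 9.81 × 6.35×10⁻⁴ / 1.35×10⁻⁴ = 46.1 m/s
Converting: 46.1 m/s × 3.6 = 166 km/h

166 km/h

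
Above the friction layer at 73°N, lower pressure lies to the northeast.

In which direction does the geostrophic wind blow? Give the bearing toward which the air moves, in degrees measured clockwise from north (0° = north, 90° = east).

The pressure-gradient force points toward the northeast (bearing 045°).
Geostrophic balance: in the Northern Hemisphere the Coriolis force deflects motion to the right, so the geostrophic wind blows 90° to the right of the pressure-gradient force (low pressure on the left).
Rotating 045° by 90° clockwise gives 135° — the wind blows toward the southeast.

135°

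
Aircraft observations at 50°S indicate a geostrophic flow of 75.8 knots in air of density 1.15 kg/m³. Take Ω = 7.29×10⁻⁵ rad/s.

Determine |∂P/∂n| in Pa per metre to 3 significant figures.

Coriolis parameter at 50°S:
f = 2Ω sin φ = 2 × 7.29×10⁻⁵ × sin 50° = 1.12×10⁻⁴ s⁻¹
Wind speed in SI: 75.8 knots = 39.0 m/s
Geostrophic balance rearranged: |∂P/∂n| = f ρ V_g
|∂P/∂n| = 1.12×10⁻⁴ × 1.15 × 39.0 = 5.01×10⁻³ Pa/m

5.01×10⁻³ Pa/m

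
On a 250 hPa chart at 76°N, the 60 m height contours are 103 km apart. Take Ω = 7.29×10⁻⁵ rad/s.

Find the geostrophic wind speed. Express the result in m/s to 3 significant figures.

Coriolis parameter at 76°N:
f = 2Ω sin φ = 2 × 7.29×10⁻⁵ × sin 76° = 1.41×10⁻⁴ s⁻¹
Height gradient: |∂Z/∂n| = 60 m / 103000 m = 5.83×10⁻⁴
On a pressure surface, geostrophic balance gives V_g = (g/f)|∂Z/∂n|:
V_g = 9.81 × 5.83×10⁻⁴ / 1.41×10⁻⁴ = 40.4 m/s

40.4 m/s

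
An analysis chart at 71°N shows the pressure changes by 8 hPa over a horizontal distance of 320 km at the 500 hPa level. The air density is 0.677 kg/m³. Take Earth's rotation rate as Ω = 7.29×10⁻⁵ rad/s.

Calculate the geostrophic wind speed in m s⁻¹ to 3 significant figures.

26.8 m s⁻¹

Coriolis parameter at 71°N:
f = 2Ω sin φ = 2 × 7.29×10⁻⁵ × sin 71° = 1.38×10⁻⁴ s⁻¹
Pressure gradient: |∂P/∂n| = 800 Pa / 320000 m = 2.50×10⁻³ Pa/m
Geostrophic balance (pressure-gradient force = Coriolis force):
V_g = (1/(fρ)) |∂P/∂n| = 2.50×10⁻³ / (1.38×10⁻⁴ × 0.677) = 26.8 m/s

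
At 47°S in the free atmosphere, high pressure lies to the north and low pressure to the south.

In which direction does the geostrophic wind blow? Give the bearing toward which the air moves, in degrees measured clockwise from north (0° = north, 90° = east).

The pressure-gradient force points toward the south (bearing 180°).
Geostrophic balance: in the Southern Hemisphere the Coriolis force deflects motion to the left, so the geostrophic wind blows 90° to the left of the pressure-gradient force (low pressure on the right).
Rotating 180° by 90° counterclockwise gives 090° — the wind blows toward the east.

090°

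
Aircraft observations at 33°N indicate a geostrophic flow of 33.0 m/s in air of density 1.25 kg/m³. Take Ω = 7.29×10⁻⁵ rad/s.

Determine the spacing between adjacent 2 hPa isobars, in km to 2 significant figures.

Coriolis parameter at 33°N:
f = 2Ω sin φ = 2 × 7.29×10⁻⁵ × sin 33° = 7.94×10⁻⁵ s⁻¹
Geostrophic balance rearranged: |∂P/∂n| = f ρ V_g
|∂P/∂n| = 7.94×10⁻⁵ × 1.25 × 33.0 = 3.28×10⁻³ Pa/m
Isobar spacing: Δn = ΔP/|∂P/∂n| = 200 Pa / 3.28×10⁻³ Pa/m = 61058 m ≈ 61 km

61 km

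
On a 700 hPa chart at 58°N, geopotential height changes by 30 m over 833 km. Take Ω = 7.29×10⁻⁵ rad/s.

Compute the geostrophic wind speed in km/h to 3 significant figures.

10.3 km/h

Coriolis parameter at 58°N:
f = 2Ω sin φ = 2 × 7.29×10⁻⁵ × sin 58° = 1.24×10⁻⁴ s⁻¹
Height gradient: |∂Z/∂n| = 30 m / 833000 m = 3.60×10⁻⁵
On a pressure surface, geostrophic balance gives V_g = (g/f)|∂Z/∂n|:
V_g = 9.81 × 3.60×10⁻⁵ / 1.24×10⁻⁴ = 2.86 m/s
Converting: 2.86 m/s × 3.6 = 10.3 km/h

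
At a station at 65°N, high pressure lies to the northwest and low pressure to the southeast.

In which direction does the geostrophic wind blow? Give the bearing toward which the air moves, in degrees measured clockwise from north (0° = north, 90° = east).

The pressure-gradient force points toward the southeast (bearing 135°).
Geostrophic balance: in the Northern Hemisphere the Coriolis force deflects motion to the right, so the geostrophic wind blows 90° to the right of the pressure-gradient force (low pressure on the left).
Rotating 135° by 90° clockwise gives 225° — the wind blows toward the southwest.

225°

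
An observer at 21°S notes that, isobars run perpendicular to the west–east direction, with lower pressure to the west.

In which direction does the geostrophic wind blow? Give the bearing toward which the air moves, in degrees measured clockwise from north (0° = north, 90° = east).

180°

The pressure-gradient force points toward the west (bearing 270°).
Geostrophic balance: in the Southern Hemisphere the Coriolis force deflects motion to the left, so the geostrophic wind blows 90° to the left of the pressure-gradient force (low pressure on the right).
Rotating 270° by 90° counterclockwise gives 180° — the wind blows toward the south.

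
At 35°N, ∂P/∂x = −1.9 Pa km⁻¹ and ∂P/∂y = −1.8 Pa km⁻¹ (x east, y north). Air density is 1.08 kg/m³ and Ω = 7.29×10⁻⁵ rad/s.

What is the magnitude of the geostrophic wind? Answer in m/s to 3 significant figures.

Coriolis parameter at 35°N:
f = 2Ω sin φ = 2 × 7.29×10⁻⁵ × sin 35° = 8.36×10⁻⁵ s⁻¹
Component geostrophic relations (x east, y north):
u_g = −(1/(fρ)) ∂P/∂y,  v_g = (1/(fρ)) ∂P/∂x
u_g = −(−1.8×10⁻³)/(8.36×10⁻⁵ × 1.08) = 19.9 m/s;  v_g = (−1.9×10⁻³)/(8.36×10⁻⁵ × 1.08) = −21.0 m/s
|V_g| = √(u_g² + v_g²) = 29.0 m/s

29.0 m/s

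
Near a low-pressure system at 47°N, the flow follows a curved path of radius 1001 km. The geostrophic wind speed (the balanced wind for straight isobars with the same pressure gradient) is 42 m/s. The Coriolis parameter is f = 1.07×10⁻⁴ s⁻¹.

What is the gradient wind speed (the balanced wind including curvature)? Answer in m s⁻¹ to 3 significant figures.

32.3 m s⁻¹

Around a low, centrifugal force acts outward with Coriolis, so pressure-gradient force balances both:
(1/ρ)|∂P/∂n| = fV + V²/R  →  V² + fR·V − fR·V_g = 0
With fR = 1.07×10⁻⁴ × 1001×10³ m = 107 m/s:
V = [−fR + √((fR)² + 4 fR V_g)]/2 = [−107 + √(107² + 4×107×42)]/2 = 32.3 m/s
Subgeostrophic (V < V_g = 42 m/s), as expected around a low.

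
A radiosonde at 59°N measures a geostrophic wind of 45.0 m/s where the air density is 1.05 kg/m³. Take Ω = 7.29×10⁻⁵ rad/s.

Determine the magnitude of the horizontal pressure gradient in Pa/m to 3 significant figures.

Coriolis parameter at 59°N:
f = 2Ω sin φ = 2 × 7.29×10⁻⁵ × sin 59° = 1.25×10⁻⁴ s⁻¹
Geostrophic balance rearranged: |∂P/∂n| = f ρ V_g
|∂P/∂n| = 1.25×10⁻⁴ × 1.05 × 45.0 = 5.91×10⁻³ Pa/m

5.91×10⁻³ Pa/m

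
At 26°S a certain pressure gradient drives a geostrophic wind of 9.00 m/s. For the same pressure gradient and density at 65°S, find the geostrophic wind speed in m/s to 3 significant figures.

With the same pressure gradient and density, V_g ∝ 1/f ∝ 1/sin φ.
V₂ = V₁ · sin φ₁ / sin φ₂ = 9.00 × sin 26° / sin 65°
V₂ = 9.00 × 0.4384/0.9063 = 4.35 m/s

4.35 m/s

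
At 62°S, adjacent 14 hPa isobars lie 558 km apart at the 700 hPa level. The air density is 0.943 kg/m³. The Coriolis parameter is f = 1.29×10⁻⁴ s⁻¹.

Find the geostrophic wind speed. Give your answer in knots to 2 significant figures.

40 knots

Pressure gradient: |∂P/∂n| = 1400 Pa / 558000 m = 2.51×10⁻³ Pa/m
Geostrophic balance (pressure-gradient force = Coriolis force):
V_g = (1/(fρ)) |∂P/∂n| = 2.51×10⁻³ / (1.29×10⁻⁴ × 0.943) = 20.6 m/s
Converting: 20.6 m/s × 1.944 = 40 knots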